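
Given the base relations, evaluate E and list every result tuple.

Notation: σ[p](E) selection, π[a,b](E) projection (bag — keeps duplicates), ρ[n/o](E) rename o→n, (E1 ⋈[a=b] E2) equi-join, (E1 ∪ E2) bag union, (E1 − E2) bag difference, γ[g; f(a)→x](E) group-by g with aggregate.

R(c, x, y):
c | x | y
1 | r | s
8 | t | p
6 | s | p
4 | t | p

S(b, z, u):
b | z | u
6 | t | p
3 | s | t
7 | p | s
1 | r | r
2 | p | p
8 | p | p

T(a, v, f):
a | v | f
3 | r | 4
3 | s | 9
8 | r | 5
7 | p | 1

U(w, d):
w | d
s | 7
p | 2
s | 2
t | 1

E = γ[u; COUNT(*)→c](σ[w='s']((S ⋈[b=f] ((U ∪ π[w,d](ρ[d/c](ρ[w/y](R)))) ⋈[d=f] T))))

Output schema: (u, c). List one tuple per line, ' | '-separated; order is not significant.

Subexpression sizes:
  S → 6
  U → 4
  R → 4
  ρ[w/y](R) → 4
  ρ[d/c](ρ[w/y](R)) → 4
  π[w,d](ρ[d/c](ρ[w/y](R))) → 4
  (U ∪ π[w,d](ρ[d/c](ρ[w/y](R)))) → 8
  T → 4
  ((U ∪ π[w,d](ρ[d/c](ρ[w/y](R)))) ⋈[d=f] T) → 3
  (S ⋈[b=f] ((U ∪ π[w,d](ρ[d/c](ρ[w/y](R)))) ⋈[d=f] T)) → 2
  σ[w='s']((S ⋈[b=f] ((U ∪ π[w,d](ρ[d/c](ρ[w/y](R)))) ⋈[d=f] T))) → 1
  γ[u; COUNT(*)→c](σ[w='s']((S ⋈[b=f] ((U ∪ π[w,d](ρ[d/c](ρ[w/y](R)))) ⋈[d=f] T)))) → 1

== RESULT ==
u | c
r | 1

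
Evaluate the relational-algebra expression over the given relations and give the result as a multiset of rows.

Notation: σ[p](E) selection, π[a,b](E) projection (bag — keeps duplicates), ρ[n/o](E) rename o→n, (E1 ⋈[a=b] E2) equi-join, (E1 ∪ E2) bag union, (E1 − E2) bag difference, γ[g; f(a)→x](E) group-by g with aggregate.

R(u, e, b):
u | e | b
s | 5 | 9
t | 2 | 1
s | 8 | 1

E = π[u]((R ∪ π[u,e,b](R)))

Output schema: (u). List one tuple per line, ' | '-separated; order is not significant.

Row counts bottom-up:
  R → 3
  R → 3
  π[u,e,b](R) → 3
  (R ∪ π[u,e,b](R)) → 6
  π[u]((R ∪ π[u,e,b](R))) → 6

== RESULT ==
u
s
s
s
s
t
t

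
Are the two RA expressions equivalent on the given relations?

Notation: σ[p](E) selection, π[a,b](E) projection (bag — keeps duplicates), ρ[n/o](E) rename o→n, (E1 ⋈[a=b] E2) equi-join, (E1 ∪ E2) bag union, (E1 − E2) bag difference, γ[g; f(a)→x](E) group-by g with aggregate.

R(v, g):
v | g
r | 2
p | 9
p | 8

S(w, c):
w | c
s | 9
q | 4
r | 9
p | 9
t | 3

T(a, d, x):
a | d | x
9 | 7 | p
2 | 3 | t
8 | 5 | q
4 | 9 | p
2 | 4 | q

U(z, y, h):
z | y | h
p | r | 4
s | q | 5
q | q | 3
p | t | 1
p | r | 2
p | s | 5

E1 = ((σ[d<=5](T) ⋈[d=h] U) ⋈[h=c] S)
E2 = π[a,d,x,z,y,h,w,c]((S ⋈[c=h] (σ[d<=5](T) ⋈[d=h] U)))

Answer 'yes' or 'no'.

E1 per-node cardinality:
  T → 5
  σ[d<=5](T) → 3
  U → 6
  (σ[d<=5](T) ⋈[d=h] U) → 4
  S → 5
  ((σ[d<=5](T) ⋈[d=h] U) ⋈[h=c] S) → 2
E2 per-node cardinality:
  S → 5
  T → 5
  σ[d<=5](T) → 3
  U → 6
  (σ[d<=5](T) ⋈[d=h] U) → 4
  (S ⋈[c=h] (σ[d<=5](T) ⋈[d=h] U)) → 2
  π[a,d,x,z,y,h,w,c]((S ⋈[c=h] (σ[d<=5](T) ⋈[d=h] U))) → 2

E1 and E2 produce the same multiset:
a | d | x | z | y | h | w | c
2 | 3 | t | q | q | 3 | t | 3
2 | 4 | q | p | r | 4 | q | 4

yes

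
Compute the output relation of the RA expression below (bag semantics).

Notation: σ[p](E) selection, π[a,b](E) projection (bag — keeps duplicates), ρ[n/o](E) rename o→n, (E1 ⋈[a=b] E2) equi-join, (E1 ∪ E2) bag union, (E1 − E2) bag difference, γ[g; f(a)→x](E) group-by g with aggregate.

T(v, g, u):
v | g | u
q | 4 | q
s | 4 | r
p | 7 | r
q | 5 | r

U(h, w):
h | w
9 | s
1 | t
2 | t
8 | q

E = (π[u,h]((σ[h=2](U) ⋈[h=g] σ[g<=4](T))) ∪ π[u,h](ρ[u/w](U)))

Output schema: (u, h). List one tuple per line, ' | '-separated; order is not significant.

Per-node cardinality:
  U → 4
  σ[h=2](U) → 1
  T → 4
  σ[g<=4](T) → 2
  (σ[h=2](U) ⋈[h=g] σ[g<=4](T)) → 0
  π[u,h]((σ[h=2](U) ⋈[h=g] σ[g<=4](T))) → 0
  U → 4
  ρ[u/w](U) → 4
  π[u,h](ρ[u/w](U)) → 4
  (π[u,h]((σ[h=2](U) ⋈[h=g] σ[g<=4](T))) ∪ π[u,h](ρ[u/w](U))) → 4

== RESULT ==
u | h
q | 8
s | 9
t | 1
t | 2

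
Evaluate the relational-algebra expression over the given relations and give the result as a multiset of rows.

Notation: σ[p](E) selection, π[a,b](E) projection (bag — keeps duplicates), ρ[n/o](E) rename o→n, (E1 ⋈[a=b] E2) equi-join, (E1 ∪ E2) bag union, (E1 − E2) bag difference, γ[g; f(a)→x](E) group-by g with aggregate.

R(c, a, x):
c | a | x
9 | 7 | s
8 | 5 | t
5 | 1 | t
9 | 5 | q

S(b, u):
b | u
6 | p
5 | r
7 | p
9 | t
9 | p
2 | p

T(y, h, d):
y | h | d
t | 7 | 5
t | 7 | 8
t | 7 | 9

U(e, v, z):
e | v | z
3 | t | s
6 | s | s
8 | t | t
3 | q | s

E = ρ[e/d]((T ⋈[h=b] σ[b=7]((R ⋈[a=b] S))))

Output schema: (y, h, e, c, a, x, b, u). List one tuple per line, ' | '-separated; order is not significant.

Subexpression sizes:
  T → 3
  R → 4
  S → 6
  (R ⋈[a=b] S) → 3
  σ[b=7]((R ⋈[a=b] S)) → 1
  (T ⋈[h=b] σ[b=7]((R ⋈[a=b] S))) → 3
  ρ[e/d]((T ⋈[h=b] σ[b=7]((R ⋈[a=b] S)))) → 3

== RESULT ==
y | h | e | c | a | x | b | u
t | 7 | 5 | 9 | 7 | s | 7 | p
t | 7 | 8 | 9 | 7 | s | 7 | p
t | 7 | 9 | 9 | 7 | s | 7 | p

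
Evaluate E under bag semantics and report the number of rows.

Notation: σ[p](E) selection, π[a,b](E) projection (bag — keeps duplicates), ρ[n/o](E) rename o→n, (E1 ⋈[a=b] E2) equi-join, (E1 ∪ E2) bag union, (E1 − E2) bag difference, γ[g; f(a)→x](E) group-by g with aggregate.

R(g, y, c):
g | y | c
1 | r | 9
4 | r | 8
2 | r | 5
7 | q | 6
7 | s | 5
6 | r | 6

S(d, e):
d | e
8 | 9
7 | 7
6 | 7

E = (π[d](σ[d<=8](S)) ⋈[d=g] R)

Stepwise |·|:
  S → 3
  σ[d<=8](S) → 3
  π[d](σ[d<=8](S)) → 3
  R → 6
  (π[d](σ[d<=8](S)) ⋈[d=g] R) → 3

|E| = 3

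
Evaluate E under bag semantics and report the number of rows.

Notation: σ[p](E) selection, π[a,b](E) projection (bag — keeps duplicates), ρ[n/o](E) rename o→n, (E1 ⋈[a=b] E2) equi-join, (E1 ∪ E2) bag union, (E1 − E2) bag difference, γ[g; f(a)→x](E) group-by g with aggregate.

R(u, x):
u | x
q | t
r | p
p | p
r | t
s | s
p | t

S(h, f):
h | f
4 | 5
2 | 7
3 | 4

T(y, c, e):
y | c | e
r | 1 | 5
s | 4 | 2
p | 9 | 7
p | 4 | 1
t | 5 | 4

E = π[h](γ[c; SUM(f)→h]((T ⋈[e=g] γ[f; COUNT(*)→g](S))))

Stepwise |·|:
  T → 5
  S → 3
  γ[f; COUNT(*)→g](S) → 3
  (T ⋈[e=g] γ[f; COUNT(*)→g](S)) → 3
  γ[c; SUM(f)→h]((T ⋈[e=g] γ[f; COUNT(*)→g](S))) → 1
  π[h](γ[c; SUM(f)→h]((T ⋈[e=g] γ[f; COUNT(*)→g](S)))) → 1

|E| = 1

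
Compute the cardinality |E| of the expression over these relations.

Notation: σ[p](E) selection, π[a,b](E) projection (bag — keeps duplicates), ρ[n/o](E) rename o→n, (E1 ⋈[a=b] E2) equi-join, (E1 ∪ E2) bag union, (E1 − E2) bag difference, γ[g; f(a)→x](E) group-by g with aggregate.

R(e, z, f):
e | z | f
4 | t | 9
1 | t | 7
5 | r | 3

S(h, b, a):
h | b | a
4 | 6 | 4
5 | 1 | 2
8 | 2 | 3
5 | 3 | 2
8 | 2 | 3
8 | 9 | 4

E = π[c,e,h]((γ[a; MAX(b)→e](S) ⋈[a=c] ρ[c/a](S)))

Subexpression sizes:
  S → 6
  γ[a; MAX(b)→e](S) → 3
  S → 6
  ρ[c/a](S) → 6
  (γ[a; MAX(b)→e](S) ⋈[a=c] ρ[c/a](S)) → 6
  π[c,e,h]((γ[a; MAX(b)→e](S) ⋈[a=c] ρ[c/a](S))) → 6

|E| = 6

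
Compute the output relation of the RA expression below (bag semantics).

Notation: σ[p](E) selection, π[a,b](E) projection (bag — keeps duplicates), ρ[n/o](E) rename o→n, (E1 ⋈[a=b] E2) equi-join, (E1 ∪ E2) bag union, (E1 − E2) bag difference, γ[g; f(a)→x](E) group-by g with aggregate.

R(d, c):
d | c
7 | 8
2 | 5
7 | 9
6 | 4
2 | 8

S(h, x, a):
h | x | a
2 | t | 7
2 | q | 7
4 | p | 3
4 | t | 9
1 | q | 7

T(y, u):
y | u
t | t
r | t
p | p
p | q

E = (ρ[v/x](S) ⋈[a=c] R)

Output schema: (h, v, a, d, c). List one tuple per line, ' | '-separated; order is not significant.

Per-node cardinality:
  S → 5
  ρ[v/x](S) → 5
  R → 5
  (ρ[v/x](S) ⋈[a=c] R) → 1

== RESULT ==
h | v | a | d | c
4 | t | 9 | 7 | 9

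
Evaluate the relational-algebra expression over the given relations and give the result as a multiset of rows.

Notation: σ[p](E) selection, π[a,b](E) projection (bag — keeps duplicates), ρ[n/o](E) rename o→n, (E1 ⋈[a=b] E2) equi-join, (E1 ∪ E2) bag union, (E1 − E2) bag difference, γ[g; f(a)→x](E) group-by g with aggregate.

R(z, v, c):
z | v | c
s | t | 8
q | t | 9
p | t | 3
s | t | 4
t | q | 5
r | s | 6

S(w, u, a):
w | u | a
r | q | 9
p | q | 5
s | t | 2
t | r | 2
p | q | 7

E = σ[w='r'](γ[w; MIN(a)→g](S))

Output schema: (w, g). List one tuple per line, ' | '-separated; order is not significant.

Row counts bottom-up:
  S → 5
  γ[w; MIN(a)→g](S) → 4
  σ[w='r'](γ[w; MIN(a)→g](S)) → 1

== RESULT ==
w | g
r | 9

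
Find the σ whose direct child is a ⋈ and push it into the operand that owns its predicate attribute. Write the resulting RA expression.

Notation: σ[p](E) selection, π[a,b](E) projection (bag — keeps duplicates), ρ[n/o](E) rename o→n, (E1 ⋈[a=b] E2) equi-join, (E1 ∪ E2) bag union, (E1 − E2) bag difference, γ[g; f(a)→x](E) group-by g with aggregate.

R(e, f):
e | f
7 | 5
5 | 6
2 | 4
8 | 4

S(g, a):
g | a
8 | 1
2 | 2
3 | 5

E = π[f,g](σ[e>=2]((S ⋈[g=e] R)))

σ filters on e, owned by the right side.
E' = π[f,g]((S ⋈[g=e] σ[e>=2](R)))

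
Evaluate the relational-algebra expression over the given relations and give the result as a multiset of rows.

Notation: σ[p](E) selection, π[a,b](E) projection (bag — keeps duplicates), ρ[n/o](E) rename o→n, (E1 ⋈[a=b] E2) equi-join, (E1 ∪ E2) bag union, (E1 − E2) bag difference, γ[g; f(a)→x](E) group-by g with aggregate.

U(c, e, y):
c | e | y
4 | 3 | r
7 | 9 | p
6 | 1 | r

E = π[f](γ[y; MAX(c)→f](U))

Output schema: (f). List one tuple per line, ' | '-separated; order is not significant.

Per-node cardinality:
  U → 3
  γ[y; MAX(c)→f](U) → 2
  π[f](γ[y; MAX(c)→f](U)) → 2

== RESULT ==
f
6
7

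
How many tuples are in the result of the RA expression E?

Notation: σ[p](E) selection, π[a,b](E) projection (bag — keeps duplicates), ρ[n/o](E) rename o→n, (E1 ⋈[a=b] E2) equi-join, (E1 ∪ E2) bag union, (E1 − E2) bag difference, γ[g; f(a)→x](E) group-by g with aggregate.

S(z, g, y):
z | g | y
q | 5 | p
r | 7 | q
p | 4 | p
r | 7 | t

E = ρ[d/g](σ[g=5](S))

Stepwise |·|:
  S → 4
  σ[g=5](S) → 1
  ρ[d/g](σ[g=5](S)) → 1

|E| = 1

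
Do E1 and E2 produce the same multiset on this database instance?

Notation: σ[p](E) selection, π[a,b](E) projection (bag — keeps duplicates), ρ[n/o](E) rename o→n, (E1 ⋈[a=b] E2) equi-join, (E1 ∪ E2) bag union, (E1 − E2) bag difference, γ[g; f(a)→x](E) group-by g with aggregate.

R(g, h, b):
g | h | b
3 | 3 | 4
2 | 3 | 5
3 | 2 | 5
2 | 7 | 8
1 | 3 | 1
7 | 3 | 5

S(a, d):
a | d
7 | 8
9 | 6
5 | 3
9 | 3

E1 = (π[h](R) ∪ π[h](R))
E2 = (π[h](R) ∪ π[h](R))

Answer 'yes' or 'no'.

E1 per-node cardinality:
  R → 6
  π[h](R) → 6
  R → 6
  π[h](R) → 6
  (π[h](R) ∪ π[h](R)) → 12
E2 per-node cardinality:
  R → 6
  π[h](R) → 6
  R → 6
  π[h](R) → 6
  (π[h](R) ∪ π[h](R)) → 12

E1 and E2 produce the same multiset:
h
2
2
3
3
3
3
3
3
3
3
7
7

yes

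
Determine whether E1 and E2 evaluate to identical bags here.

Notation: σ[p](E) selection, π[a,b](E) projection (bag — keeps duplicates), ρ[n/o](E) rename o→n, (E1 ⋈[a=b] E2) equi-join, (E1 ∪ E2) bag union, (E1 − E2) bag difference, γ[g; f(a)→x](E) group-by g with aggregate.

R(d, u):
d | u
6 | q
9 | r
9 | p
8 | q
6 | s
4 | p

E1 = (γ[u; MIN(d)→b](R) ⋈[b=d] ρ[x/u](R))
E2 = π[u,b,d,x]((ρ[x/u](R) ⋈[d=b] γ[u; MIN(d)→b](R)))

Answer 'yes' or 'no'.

E1 subexpression sizes:
  R → 6
  γ[u; MIN(d)→b](R) → 4
  R → 6
  ρ[x/u](R) → 6
  (γ[u; MIN(d)→b](R) ⋈[b=d] ρ[x/u](R)) → 7
E2 subexpression sizes:
  R → 6
  ρ[x/u](R) → 6
  R → 6
  γ[u; MIN(d)→b](R) → 4
  (ρ[x/u](R) ⋈[d=b] γ[u; MIN(d)→b](R)) → 7
  π[u,b,d,x]((ρ[x/u](R) ⋈[d=b] γ[u; MIN(d)→b](R))) → 7

E1 and E2 produce the same multiset:
u | b | d | x
p | 4 | 4 | p
q | 6 | 6 | q
q | 6 | 6 | s
r | 9 | 9 | p
r | 9 | 9 | r
s | 6 | 6 | q
s | 6 | 6 | s

yes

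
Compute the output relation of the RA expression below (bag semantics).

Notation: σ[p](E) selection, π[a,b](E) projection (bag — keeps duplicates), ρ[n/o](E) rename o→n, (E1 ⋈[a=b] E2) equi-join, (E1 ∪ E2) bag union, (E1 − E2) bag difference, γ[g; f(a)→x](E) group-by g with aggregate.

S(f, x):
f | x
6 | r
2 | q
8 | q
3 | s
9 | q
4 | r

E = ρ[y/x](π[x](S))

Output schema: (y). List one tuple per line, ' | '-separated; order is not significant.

Stepwise |·|:
  S → 6
  π[x](S) → 6
  ρ[y/x](π[x](S)) → 6

== RESULT ==
y
q
q
q
r
r
s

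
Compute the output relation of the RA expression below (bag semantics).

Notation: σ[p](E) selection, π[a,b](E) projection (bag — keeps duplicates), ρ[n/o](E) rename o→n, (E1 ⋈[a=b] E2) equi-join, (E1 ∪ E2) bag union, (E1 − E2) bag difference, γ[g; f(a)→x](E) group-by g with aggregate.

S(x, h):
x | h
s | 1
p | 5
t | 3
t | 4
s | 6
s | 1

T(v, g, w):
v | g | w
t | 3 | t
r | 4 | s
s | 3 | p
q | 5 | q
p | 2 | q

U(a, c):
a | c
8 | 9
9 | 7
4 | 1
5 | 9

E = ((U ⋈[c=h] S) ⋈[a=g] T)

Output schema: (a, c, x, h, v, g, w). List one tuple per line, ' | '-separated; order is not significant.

Stepwise |·|:
  U → 4
  S → 6
  (U ⋈[c=h] S) → 2
  T → 5
  ((U ⋈[c=h] S) ⋈[a=g] T) → 2

== RESULT ==
a | c | x | h | v | g | w
4 | 1 | s | 1 | r | 4 | s
4 | 1 | s | 1 | r | 4 | s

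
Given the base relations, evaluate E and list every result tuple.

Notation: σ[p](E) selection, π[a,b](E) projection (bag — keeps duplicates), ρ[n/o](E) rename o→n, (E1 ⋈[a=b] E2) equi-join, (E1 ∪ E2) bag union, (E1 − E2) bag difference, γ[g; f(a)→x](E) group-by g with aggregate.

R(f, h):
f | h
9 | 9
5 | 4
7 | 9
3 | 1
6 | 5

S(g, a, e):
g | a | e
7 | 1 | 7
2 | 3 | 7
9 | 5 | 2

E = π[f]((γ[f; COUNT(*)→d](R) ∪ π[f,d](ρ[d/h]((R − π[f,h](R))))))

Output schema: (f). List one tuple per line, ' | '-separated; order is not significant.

Row counts bottom-up:
  R → 5
  γ[f; COUNT(*)→d](R) → 5
  R → 5
  R → 5
  π[f,h](R) → 5
  (R − π[f,h](R)) → 0
  ρ[d/h]((R − π[f,h](R))) → 0
  π[f,d](ρ[d/h]((R − π[f,h](R)))) → 0
  (γ[f; COUNT(*)→d](R) ∪ π[f,d](ρ[d/h]((R − π[f,h](R))))) → 5
  π[f]((γ[f; COUNT(*)→d](R) ∪ π[f,d](ρ[d/h]((R − π[f,h](R)))))) → 5

== RESULT ==
f
3
5
6
7
9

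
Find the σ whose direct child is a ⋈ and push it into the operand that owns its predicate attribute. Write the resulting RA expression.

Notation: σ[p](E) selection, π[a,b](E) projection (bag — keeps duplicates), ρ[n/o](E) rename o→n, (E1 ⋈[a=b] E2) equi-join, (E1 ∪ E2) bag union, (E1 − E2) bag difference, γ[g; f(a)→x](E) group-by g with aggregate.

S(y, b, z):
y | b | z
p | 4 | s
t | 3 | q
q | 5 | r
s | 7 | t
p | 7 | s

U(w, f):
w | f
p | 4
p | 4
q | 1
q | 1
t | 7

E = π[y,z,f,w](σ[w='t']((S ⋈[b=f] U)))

σ filters on w, owned by the right side.
E' = π[y,z,f,w]((S ⋈[b=f] σ[w='t'](U)))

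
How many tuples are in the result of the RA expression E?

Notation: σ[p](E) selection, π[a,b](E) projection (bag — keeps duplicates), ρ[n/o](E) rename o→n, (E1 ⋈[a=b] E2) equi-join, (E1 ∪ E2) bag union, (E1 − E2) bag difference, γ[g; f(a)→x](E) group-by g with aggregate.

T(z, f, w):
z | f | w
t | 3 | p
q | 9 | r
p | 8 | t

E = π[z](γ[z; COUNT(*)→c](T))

Row counts bottom-up:
  T → 3
  γ[z; COUNT(*)→c](T) → 3
  π[z](γ[z; COUNT(*)→c](T)) → 3

|E| = 3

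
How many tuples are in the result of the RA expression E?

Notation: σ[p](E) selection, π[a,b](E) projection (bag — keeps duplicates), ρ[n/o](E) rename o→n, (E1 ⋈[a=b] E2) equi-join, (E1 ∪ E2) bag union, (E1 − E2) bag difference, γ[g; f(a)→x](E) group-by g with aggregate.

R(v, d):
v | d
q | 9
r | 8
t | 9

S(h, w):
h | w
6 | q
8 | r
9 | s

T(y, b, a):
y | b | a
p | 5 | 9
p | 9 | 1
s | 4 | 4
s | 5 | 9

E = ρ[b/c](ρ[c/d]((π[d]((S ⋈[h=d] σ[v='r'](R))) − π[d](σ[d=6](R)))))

Per-node cardinality:
  S → 3
  R → 3
  σ[v='r'](R) → 1
  (S ⋈[h=d] σ[v='r'](R)) → 1
  π[d]((S ⋈[h=d] σ[v='r'](R))) → 1
  R → 3
  σ[d=6](R) → 0
  π[d](σ[d=6](R)) → 0
  (π[d]((S ⋈[h=d] σ[v='r'](R))) − π[d](σ[d=6](R))) → 1
  ρ[c/d]((π[d]((S ⋈[h=d] σ[v='r'](R))) − π[d](σ[d=6](R)))) → 1
  ρ[b/c](ρ[c/d]((π[d]((S ⋈[h=d] σ[v='r'](R))) − π[d](σ[d=6](R))))) → 1

|E| = 1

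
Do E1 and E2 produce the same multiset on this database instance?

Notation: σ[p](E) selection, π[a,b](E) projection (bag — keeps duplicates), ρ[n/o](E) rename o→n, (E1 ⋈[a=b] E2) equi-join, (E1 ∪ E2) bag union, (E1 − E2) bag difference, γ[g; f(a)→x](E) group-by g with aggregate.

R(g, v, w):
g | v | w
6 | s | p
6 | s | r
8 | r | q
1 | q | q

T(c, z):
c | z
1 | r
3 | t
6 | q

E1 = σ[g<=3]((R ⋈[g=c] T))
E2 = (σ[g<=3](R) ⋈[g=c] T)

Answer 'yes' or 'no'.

E1 per-node cardinality:
  R → 4
  T → 3
  (R ⋈[g=c] T) → 3
  σ[g<=3]((R ⋈[g=c] T)) → 1
E2 per-node cardinality:
  R → 4
  σ[g<=3](R) → 1
  T → 3
  (σ[g<=3](R) ⋈[g=c] T) → 1

E1 and E2 produce the same multiset:
g | v | w | c | z
1 | q | q | 1 | r

yes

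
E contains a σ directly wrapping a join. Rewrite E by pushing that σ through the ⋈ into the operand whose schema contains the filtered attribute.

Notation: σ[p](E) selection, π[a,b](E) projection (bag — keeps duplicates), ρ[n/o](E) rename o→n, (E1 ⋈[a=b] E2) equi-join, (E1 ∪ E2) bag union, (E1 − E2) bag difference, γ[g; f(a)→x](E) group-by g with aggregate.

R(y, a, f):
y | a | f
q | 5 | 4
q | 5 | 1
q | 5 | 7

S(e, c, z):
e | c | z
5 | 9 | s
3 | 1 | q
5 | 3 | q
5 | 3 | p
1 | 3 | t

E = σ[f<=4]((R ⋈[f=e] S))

σ filters on f, owned by the left side.
E' = (σ[f<=4](R) ⋈[f=e] S)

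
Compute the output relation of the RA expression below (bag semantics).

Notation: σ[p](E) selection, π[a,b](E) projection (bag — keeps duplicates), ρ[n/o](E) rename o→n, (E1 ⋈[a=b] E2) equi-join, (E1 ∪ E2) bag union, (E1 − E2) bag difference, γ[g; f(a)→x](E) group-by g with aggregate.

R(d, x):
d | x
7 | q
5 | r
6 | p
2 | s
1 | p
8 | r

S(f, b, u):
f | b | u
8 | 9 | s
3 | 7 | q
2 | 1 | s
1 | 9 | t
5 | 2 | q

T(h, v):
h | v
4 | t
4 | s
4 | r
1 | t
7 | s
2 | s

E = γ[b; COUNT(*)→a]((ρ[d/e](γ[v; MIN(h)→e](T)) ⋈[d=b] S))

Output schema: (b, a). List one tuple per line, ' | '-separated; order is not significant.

Subexpression sizes:
  T → 6
  γ[v; MIN(h)→e](T) → 3
  ρ[d/e](γ[v; MIN(h)→e](T)) → 3
  S → 5
  (ρ[d/e](γ[v; MIN(h)→e](T)) ⋈[d=b] S) → 2
  γ[b; COUNT(*)→a]((ρ[d/e](γ[v; MIN(h)→e](T)) ⋈[d=b] S)) → 2

== RESULT ==
b | a
1 | 1
2 | 1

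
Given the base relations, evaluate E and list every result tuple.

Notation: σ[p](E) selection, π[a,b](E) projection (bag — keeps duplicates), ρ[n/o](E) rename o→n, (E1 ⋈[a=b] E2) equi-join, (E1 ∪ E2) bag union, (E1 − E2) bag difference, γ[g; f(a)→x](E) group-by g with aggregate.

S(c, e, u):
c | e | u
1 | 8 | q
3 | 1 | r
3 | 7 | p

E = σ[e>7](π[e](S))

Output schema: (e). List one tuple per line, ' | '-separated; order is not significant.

Subexpression sizes:
  S → 3
  π[e](S) → 3
  σ[e>7](π[e](S)) → 1

== RESULT ==
e
8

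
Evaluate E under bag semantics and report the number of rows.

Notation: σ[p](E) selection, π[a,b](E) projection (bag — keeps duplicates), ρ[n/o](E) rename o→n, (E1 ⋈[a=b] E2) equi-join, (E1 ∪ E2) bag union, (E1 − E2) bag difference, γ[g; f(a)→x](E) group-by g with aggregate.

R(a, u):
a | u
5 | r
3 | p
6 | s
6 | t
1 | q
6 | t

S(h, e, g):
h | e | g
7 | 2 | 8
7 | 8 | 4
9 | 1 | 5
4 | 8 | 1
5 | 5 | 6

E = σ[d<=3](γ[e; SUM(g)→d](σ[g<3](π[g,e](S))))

Stepwise |·|:
  S → 5
  π[g,e](S) → 5
  σ[g<3](π[g,e](S)) → 1
  γ[e; SUM(g)→d](σ[g<3](π[g,e](S))) → 1
  σ[d<=3](γ[e; SUM(g)→d](σ[g<3](π[g,e](S)))) → 1

|E| = 1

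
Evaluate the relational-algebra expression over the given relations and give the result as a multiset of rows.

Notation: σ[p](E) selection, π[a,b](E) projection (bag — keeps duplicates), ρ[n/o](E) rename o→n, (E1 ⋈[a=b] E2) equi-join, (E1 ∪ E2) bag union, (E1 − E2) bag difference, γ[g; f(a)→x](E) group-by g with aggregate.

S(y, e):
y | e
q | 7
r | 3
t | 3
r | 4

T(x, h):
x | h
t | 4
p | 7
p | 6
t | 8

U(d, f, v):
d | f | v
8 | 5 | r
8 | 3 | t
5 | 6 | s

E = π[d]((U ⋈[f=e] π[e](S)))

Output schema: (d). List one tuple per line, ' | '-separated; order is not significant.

Stepwise |·|:
  U → 3
  S → 4
  π[e](S) → 4
  (U ⋈[f=e] π[e](S)) → 2
  π[d]((U ⋈[f=e] π[e](S))) → 2

== RESULT ==
d
8
8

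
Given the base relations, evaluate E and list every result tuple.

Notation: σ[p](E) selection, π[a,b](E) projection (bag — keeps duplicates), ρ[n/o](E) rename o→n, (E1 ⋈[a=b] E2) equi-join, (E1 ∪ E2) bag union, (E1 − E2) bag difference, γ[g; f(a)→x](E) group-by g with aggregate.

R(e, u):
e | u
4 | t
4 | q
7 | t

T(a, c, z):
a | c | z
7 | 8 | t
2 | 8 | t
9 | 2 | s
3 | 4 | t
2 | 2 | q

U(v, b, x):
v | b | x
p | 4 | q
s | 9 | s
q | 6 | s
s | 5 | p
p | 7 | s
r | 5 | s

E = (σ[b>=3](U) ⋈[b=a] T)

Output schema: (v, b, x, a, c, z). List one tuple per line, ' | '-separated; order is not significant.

Subexpression sizes:
  U → 6
  σ[b>=3](U) → 6
  T → 5
  (σ[b>=3](U) ⋈[b=a] T) → 2

== RESULT ==
v | b | x | a | c | z
p | 7 | s | 7 | 8 | t
s | 9 | s | 9 | 2 | s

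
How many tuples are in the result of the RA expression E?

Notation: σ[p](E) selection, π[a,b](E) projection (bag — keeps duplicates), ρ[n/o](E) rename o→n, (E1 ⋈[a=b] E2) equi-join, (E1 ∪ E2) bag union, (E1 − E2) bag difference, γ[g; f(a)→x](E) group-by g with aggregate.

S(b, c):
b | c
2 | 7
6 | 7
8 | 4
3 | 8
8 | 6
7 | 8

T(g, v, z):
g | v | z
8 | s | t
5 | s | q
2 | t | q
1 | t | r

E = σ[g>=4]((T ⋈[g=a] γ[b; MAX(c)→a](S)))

Subexpression sizes:
  T → 4
  S → 6
  γ[b; MAX(c)→a](S) → 5
  (T ⋈[g=a] γ[b; MAX(c)→a](S)) → 2
  σ[g>=4]((T ⋈[g=a] γ[b; MAX(c)→a](S))) → 2

|E| = 2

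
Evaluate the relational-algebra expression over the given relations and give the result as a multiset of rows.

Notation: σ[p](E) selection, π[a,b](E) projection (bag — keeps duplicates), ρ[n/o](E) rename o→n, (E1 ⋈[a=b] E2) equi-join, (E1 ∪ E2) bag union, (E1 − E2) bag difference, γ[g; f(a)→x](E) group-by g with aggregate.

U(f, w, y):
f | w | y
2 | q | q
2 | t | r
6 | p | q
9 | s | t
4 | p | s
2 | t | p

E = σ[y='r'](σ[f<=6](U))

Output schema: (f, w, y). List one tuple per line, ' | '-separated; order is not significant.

Per-node cardinality:
  U → 6
  σ[f<=6](U) → 5
  σ[y='r'](σ[f<=6](U)) → 1

== RESULT ==
f | w | y
2 | t | r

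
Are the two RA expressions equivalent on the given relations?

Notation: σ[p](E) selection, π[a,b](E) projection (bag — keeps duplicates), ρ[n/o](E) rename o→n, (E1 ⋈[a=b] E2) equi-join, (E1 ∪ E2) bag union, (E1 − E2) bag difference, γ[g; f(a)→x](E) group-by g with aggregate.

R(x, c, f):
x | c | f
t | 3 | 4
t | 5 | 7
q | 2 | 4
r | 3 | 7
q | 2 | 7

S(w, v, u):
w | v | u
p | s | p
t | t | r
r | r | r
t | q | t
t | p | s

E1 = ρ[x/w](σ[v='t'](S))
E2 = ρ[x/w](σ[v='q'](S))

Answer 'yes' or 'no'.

E1 subexpression sizes:
  S → 5
  σ[v='t'](S) → 1
  ρ[x/w](σ[v='t'](S)) → 1
E2 subexpression sizes:
  S → 5
  σ[v='q'](S) → 1
  ρ[x/w](σ[v='q'](S)) → 1

E1 result:
x | v | u
t | t | r
E2 result:
x | v | u
t | q | t
Witness: ('t', 't', 'r') appears 1× in E1 but 0× in E2.

no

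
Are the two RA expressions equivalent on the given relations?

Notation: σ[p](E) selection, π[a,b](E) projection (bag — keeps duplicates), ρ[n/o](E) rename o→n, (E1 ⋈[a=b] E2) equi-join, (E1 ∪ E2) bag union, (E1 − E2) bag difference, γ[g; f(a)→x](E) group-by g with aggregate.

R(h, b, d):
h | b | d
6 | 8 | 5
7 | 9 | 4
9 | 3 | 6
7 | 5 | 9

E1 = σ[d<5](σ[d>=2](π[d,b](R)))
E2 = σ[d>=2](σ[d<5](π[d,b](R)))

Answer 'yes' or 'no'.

E1 stepwise |·|:
  R → 4
  π[d,b](R) → 4
  σ[d>=2](π[d,b](R)) → 4
  σ[d<5](σ[d>=2](π[d,b](R))) → 1
E2 stepwise |·|:
  R → 4
  π[d,b](R) → 4
  σ[d<5](π[d,b](R)) → 1
  σ[d>=2](σ[d<5](π[d,b](R))) → 1

E1 and E2 produce the same multiset:
d | b
4 | 9

yes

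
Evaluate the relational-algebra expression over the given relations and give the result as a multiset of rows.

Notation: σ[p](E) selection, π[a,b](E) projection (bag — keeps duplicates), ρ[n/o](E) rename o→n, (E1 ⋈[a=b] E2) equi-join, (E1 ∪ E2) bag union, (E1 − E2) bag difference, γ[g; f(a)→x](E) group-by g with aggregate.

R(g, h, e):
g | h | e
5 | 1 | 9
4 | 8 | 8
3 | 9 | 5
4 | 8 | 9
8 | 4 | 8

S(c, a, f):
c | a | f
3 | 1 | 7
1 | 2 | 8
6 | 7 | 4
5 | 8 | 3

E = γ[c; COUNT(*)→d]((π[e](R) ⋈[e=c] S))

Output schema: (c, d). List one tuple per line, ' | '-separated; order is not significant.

Row counts bottom-up:
  R → 5
  π[e](R) → 5
  S → 4
  (π[e](R) ⋈[e=c] S) → 1
  γ[c; COUNT(*)→d]((π[e](R) ⋈[e=c] S)) → 1

== RESULT ==
c | d
5 | 1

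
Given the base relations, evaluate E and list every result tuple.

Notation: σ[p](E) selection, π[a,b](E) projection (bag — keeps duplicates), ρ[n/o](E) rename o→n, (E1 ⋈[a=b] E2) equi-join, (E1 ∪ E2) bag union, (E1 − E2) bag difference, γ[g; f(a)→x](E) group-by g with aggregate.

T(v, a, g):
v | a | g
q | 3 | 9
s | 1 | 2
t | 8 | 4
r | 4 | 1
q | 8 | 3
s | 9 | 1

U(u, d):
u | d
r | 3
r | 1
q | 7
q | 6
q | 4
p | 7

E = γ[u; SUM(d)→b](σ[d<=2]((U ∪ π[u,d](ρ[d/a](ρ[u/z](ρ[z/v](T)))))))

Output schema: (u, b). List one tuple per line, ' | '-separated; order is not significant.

Row counts bottom-up:
  U → 6
  T → 6
  ρ[z/v](T) → 6
  ρ[u/z](ρ[z/v](T)) → 6
  ρ[d/a](ρ[u/z](ρ[z/v](T))) → 6
  π[u,d](ρ[d/a](ρ[u/z](ρ[z/v](T)))) → 6
  (U ∪ π[u,d](ρ[d/a](ρ[u/z](ρ[z/v](T))))) → 12
  σ[d<=2]((U ∪ π[u,d](ρ[d/a](ρ[u/z](ρ[z/v](T)))))) → 2
  γ[u; SUM(d)→b](σ[d<=2]((U ∪ π[u,d](ρ[d/a](ρ[u/z](ρ[z/v](T))))))) → 2

== RESULT ==
u | b
r | 1
s | 1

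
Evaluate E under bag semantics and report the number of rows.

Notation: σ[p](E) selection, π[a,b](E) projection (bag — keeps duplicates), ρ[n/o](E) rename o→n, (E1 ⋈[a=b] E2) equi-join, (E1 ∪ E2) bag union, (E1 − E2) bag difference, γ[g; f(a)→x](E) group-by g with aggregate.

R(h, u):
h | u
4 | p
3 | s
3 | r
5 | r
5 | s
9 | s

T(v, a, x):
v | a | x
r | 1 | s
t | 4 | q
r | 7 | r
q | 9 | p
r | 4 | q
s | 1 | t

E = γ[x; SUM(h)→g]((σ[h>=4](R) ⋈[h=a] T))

Stepwise |·|:
  R → 6
  σ[h>=4](R) → 4
  T → 6
  (σ[h>=4](R) ⋈[h=a] T) → 3
  γ[x; SUM(h)→g]((σ[h>=4](R) ⋈[h=a] T)) → 2

|E| = 2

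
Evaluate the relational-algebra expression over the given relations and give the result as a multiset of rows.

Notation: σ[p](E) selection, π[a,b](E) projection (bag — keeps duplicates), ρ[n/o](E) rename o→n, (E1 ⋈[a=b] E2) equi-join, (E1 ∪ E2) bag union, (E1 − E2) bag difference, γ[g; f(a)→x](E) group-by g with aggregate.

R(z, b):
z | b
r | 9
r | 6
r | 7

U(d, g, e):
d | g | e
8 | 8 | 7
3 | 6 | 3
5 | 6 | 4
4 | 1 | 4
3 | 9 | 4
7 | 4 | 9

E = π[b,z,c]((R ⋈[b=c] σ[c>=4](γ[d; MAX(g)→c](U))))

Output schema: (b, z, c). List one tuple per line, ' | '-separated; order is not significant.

Stepwise |·|:
  R → 3
  U → 6
  γ[d; MAX(g)→c](U) → 5
  σ[c>=4](γ[d; MAX(g)→c](U)) → 4
  (R ⋈[b=c] σ[c>=4](γ[d; MAX(g)→c](U))) → 2
  π[b,z,c]((R ⋈[b=c] σ[c>=4](γ[d; MAX(g)→c](U)))) → 2

== RESULT ==
b | z | c
6 | r | 6
9 | r | 9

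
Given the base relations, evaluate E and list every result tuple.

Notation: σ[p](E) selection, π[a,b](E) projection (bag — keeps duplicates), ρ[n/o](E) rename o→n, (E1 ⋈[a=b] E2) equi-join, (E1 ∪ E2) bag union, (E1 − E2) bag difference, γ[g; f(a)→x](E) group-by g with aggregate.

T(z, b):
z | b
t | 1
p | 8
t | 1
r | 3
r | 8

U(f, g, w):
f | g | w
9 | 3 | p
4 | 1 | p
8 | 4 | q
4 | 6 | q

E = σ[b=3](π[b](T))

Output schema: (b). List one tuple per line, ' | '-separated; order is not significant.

Subexpression sizes:
  T → 5
  π[b](T) → 5
  σ[b=3](π[b](T)) → 1

== RESULT ==
b
3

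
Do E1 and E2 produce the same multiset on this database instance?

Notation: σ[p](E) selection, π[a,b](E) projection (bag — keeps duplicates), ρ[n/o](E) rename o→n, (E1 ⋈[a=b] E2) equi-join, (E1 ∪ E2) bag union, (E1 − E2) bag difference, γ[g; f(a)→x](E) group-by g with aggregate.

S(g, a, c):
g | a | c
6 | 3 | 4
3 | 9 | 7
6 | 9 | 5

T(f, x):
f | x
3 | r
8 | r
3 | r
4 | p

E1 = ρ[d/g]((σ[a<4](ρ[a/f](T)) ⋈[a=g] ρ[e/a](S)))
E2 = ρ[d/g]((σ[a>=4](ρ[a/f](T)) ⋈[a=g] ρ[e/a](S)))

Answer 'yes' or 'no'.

E1 stepwise |·|:
  T → 4
  ρ[a/f](T) → 4
  σ[a<4](ρ[a/f](T)) → 2
  S → 3
  ρ[e/a](S) → 3
  (σ[a<4](ρ[a/f](T)) ⋈[a=g] ρ[e/a](S)) → 2
  ρ[d/g]((σ[a<4](ρ[a/f](T)) ⋈[a=g] ρ[e/a](S))) → 2
E2 stepwise |·|:
  T → 4
  ρ[a/f](T) → 4
  σ[a>=4](ρ[a/f](T)) → 2
  S → 3
  ρ[e/a](S) → 3
  (σ[a>=4](ρ[a/f](T)) ⋈[a=g] ρ[e/a](S)) → 0
  ρ[d/g]((σ[a>=4](ρ[a/f](T)) ⋈[a=g] ρ[e/a](S))) → 0

E1 result:
a | x | d | e | c
3 | r | 3 | 9 | 7
3 | r | 3 | 9 | 7
E2 result:
a | x | d | e | c
(0 rows)
Witness: (3, 'r', 3, 9, 7) appears 2× in E1 but 0× in E2.

no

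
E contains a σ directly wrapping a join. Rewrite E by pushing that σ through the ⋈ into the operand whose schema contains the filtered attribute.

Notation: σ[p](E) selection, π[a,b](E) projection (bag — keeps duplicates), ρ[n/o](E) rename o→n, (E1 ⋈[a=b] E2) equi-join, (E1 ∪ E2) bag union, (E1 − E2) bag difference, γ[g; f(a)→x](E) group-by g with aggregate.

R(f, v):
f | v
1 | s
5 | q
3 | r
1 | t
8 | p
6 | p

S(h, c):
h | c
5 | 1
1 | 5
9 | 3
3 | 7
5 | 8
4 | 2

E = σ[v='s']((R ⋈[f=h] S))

σ filters on v, owned by the left side.
E' = (σ[v='s'](R) ⋈[f=h] S)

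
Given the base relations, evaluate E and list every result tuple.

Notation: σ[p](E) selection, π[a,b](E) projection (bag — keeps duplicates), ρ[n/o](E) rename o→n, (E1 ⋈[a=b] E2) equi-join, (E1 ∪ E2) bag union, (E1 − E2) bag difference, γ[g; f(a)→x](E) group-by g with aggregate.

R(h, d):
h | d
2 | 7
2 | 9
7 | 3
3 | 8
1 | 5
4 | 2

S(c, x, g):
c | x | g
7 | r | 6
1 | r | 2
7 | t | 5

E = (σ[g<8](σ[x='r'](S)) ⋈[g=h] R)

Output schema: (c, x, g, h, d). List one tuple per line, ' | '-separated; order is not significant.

Per-node cardinality:
  S → 3
  σ[x='r'](S) → 2
  σ[g<8](σ[x='r'](S)) → 2
  R → 6
  (σ[g<8](σ[x='r'](S)) ⋈[g=h] R) → 2

== RESULT ==
c | x | g | h | d
1 | r | 2 | 2 | 7
1 | r | 2 | 2 | 9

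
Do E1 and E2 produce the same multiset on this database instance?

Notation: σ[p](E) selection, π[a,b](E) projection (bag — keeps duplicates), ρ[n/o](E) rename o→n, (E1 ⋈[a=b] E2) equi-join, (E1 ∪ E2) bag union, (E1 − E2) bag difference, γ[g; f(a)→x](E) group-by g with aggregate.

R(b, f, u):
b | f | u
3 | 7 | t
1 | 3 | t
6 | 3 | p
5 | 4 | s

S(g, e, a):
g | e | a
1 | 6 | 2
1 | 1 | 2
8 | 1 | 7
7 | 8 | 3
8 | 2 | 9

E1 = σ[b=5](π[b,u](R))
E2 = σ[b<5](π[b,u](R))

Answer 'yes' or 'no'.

E1 row counts bottom-up:
  R → 4
  π[b,u](R) → 4
  σ[b=5](π[b,u](R)) → 1
E2 row counts bottom-up:
  R → 4
  π[b,u](R) → 4
  σ[b<5](π[b,u](R)) → 2

E1 result:
b | u
5 | s
E2 result:
b | u
1 | t
3 | t
Witness: (5, 's') appears 1× in E1 but 0× in E2.

no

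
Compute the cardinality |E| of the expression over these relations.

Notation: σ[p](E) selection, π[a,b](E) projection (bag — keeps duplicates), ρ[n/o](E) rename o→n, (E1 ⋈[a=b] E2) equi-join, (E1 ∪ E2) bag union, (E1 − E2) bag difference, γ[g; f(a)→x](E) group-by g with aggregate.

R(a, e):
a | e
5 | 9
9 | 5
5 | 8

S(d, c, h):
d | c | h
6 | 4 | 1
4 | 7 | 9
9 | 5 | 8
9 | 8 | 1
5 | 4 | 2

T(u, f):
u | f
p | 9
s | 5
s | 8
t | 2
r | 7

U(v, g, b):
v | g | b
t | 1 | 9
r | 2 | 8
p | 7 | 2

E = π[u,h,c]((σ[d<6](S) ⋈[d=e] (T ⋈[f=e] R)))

Subexpression sizes:
  S → 5
  σ[d<6](S) → 2
  T → 5
  R → 3
  (T ⋈[f=e] R) → 3
  (σ[d<6](S) ⋈[d=e] (T ⋈[f=e] R)) → 1
  π[u,h,c]((σ[d<6](S) ⋈[d=e] (T ⋈[f=e] R))) → 1

|E| = 1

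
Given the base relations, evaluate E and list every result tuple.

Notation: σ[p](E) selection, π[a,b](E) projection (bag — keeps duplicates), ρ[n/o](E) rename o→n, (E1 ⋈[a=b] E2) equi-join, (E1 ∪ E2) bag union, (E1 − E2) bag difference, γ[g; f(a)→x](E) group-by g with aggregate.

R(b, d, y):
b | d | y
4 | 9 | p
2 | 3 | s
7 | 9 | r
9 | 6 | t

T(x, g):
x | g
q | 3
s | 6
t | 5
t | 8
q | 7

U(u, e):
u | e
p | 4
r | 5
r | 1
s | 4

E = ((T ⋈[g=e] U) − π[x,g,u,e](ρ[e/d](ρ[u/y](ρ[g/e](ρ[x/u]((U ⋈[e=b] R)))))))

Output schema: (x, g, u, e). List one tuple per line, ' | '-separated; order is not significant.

Per-node cardinality:
  T → 5
  U → 4
  (T ⋈[g=e] U) → 1
  U → 4
  R → 4
  (U ⋈[e=b] R) → 2
  ρ[x/u]((U ⋈[e=b] R)) → 2
  ρ[g/e](ρ[x/u]((U ⋈[e=b] R))) → 2
  ρ[u/y](ρ[g/e](ρ[x/u]((U ⋈[e=b] R)))) → 2
  ρ[e/d](ρ[u/y](ρ[g/e](ρ[x/u]((U ⋈[e=b] R))))) → 2
  π[x,g,u,e](ρ[e/d](ρ[u/y](ρ[g/e](ρ[x/u]((U ⋈[e=b] R)))))) → 2
  ((T ⋈[g=e] U) − π[x,g,u,e](ρ[e/d](ρ[u/y](ρ[g/e](ρ[x/u]((U ⋈[e=b] R))))))) → 1

== RESULT ==
x | g | u | e
t | 5 | r | 5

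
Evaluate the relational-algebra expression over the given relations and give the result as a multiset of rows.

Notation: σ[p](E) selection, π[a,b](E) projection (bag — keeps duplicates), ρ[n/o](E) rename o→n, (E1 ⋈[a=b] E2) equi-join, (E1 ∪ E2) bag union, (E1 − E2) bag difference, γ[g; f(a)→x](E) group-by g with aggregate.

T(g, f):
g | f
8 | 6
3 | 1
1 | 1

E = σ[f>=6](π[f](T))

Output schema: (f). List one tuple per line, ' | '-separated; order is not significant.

Row counts bottom-up:
  T → 3
  π[f](T) → 3
  σ[f>=6](π[f](T)) → 1

== RESULT ==
f
6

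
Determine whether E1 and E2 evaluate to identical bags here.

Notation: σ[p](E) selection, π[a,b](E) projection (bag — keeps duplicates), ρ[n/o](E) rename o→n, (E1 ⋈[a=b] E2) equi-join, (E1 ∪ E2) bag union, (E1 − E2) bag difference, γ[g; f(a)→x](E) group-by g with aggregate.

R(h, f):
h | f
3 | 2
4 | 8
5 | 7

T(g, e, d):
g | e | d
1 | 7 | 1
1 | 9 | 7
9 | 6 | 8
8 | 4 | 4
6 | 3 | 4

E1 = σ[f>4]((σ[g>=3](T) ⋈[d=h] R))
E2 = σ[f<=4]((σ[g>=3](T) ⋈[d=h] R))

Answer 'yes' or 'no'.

E1 per-node cardinality:
  T → 5
  σ[g>=3](T) → 3
  R → 3
  (σ[g>=3](T) ⋈[d=h] R) → 2
  σ[f>4]((σ[g>=3](T) ⋈[d=h] R)) → 2
E2 per-node cardinality:
  T → 5
  σ[g>=3](T) → 3
  R → 3
  (σ[g>=3](T) ⋈[d=h] R) → 2
  σ[f<=4]((σ[g>=3](T) ⋈[d=h] R)) → 0

E1 result:
g | e | d | h | f
6 | 3 | 4 | 4 | 8
8 | 4 | 4 | 4 | 8
E2 result:
g | e | d | h | f
(0 rows)
Witness: (8, 4, 4, 4, 8) appears 1× in E1 but 0× in E2.

no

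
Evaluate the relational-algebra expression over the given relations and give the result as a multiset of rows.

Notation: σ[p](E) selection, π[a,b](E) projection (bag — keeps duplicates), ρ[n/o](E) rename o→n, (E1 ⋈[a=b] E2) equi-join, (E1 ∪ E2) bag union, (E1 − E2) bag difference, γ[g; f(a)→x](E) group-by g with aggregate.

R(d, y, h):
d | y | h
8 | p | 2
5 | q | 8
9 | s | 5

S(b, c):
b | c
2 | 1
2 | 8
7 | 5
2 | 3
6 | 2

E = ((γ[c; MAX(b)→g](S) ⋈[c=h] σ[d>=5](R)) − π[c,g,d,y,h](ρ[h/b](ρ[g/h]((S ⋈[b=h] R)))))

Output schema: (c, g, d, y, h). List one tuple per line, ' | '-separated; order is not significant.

Stepwise |·|:
  S → 5
  γ[c; MAX(b)→g](S) → 5
  R → 3
  σ[d>=5](R) → 3
  (γ[c; MAX(b)→g](S) ⋈[c=h] σ[d>=5](R)) → 3
  S → 5
  R → 3
  (S ⋈[b=h] R) → 3
  ρ[g/h]((S ⋈[b=h] R)) → 3
  ρ[h/b](ρ[g/h]((S ⋈[b=h] R))) → 3
  π[c,g,d,y,h](ρ[h/b](ρ[g/h]((S ⋈[b=h] R)))) → 3
  ((γ[c; MAX(b)→g](S) ⋈[c=h] σ[d>=5](R)) − π[c,g,d,y,h](ρ[h/b](ρ[g/h]((S ⋈[b=h] R))))) → 3

== RESULT ==
c | g | d | y | h
2 | 6 | 8 | p | 2
5 | 7 | 9 | s | 5
8 | 2 | 5 | q | 8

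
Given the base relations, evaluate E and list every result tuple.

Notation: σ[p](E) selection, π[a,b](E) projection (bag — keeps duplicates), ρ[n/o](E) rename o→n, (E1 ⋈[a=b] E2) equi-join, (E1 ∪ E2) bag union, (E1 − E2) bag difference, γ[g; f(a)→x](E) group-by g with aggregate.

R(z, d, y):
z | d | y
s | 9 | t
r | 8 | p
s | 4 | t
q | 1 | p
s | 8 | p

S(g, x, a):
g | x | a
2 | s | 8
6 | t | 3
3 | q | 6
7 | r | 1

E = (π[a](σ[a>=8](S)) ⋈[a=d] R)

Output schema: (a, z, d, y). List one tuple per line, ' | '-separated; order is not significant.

Per-node cardinality:
  S → 4
  σ[a>=8](S) → 1
  π[a](σ[a>=8](S)) → 1
  R → 5
  (π[a](σ[a>=8](S)) ⋈[a=d] R) → 2

== RESULT ==
a | z | d | y
8 | r | 8 | p
8 | s | 8 | p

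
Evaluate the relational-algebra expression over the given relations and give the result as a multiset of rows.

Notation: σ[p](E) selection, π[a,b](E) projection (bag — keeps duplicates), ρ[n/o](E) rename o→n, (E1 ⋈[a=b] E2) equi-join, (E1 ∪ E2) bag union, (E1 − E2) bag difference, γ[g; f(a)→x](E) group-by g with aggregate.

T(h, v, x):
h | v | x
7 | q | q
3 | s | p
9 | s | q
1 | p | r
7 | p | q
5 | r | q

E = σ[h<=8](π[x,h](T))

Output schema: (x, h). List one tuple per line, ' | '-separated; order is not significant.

Stepwise |·|:
  T → 6
  π[x,h](T) → 6
  σ[h<=8](π[x,h](T)) → 5

== RESULT ==
x | h
p | 3
q | 5
q | 7
q | 7
r | 1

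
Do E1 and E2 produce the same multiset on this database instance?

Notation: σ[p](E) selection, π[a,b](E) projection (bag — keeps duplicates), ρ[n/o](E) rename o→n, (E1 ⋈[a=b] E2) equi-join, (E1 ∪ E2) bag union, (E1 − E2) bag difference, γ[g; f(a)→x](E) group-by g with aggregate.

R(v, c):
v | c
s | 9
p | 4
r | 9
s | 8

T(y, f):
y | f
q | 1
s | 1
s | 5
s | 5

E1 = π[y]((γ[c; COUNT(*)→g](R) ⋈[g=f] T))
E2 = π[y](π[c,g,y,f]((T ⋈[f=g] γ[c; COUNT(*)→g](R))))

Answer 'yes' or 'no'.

E1 row counts bottom-up:
  R → 4
  γ[c; COUNT(*)→g](R) → 3
  T → 4
  (γ[c; COUNT(*)→g](R) ⋈[g=f] T) → 4
  π[y]((γ[c; COUNT(*)→g](R) ⋈[g=f] T)) → 4
E2 row counts bottom-up:
  T → 4
  R → 4
  γ[c; COUNT(*)→g](R) → 3
  (T ⋈[f=g] γ[c; COUNT(*)→g](R)) → 4
  π[c,g,y,f]((T ⋈[f=g] γ[c; COUNT(*)→g](R))) → 4
  π[y](π[c,g,y,f]((T ⋈[f=g] γ[c; COUNT(*)→g](R)))) → 4

E1 and E2 produce the same multiset:
y
q
q
s
s

yes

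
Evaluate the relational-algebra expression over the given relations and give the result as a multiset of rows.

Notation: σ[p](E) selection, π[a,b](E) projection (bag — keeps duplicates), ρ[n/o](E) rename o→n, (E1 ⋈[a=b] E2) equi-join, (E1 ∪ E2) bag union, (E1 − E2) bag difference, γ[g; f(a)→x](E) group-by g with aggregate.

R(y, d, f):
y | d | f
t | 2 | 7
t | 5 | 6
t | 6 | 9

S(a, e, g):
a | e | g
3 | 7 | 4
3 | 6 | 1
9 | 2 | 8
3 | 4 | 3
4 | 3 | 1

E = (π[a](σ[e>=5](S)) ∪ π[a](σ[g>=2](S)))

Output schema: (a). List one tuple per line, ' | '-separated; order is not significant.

Per-node cardinality:
  S → 5
  σ[e>=5](S) → 2
  π[a](σ[e>=5](S)) → 2
  S → 5
  σ[g>=2](S) → 3
  π[a](σ[g>=2](S)) → 3
  (π[a](σ[e>=5](S)) ∪ π[a](σ[g>=2](S))) → 5

== RESULT ==
a
3
3
3
3
9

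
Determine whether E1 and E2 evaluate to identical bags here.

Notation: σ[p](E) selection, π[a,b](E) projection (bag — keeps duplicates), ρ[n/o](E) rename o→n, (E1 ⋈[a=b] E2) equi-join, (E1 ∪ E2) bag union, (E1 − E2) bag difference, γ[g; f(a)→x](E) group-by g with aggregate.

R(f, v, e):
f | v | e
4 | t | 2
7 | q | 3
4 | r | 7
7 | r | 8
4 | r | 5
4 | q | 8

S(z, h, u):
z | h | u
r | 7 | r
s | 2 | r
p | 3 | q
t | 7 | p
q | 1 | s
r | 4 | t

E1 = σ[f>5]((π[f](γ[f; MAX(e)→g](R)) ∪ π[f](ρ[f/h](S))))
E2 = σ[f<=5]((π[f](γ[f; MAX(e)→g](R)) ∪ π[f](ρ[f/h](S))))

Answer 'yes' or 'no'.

E1 stepwise |·|:
  R → 6
  γ[f; MAX(e)→g](R) → 2
  π[f](γ[f; MAX(e)→g](R)) → 2
  S → 6
  ρ[f/h](S) → 6
  π[f](ρ[f/h](S)) → 6
  (π[f](γ[f; MAX(e)→g](R)) ∪ π[f](ρ[f/h](S))) → 8
  σ[f>5]((π[f](γ[f; MAX(e)→g](R)) ∪ π[f](ρ[f/h](S)))) → 3
E2 stepwise |·|:
  R → 6
  γ[f; MAX(e)→g](R) → 2
  π[f](γ[f; MAX(e)→g](R)) → 2
  S → 6
  ρ[f/h](S) → 6
  π[f](ρ[f/h](S)) → 6
  (π[f](γ[f; MAX(e)→g](R)) ∪ π[f](ρ[f/h](S))) → 8
  σ[f<=5]((π[f](γ[f; MAX(e)→g](R)) ∪ π[f](ρ[f/h](S)))) → 5

E1 result:
f
7
7
7
E2 result:
f
1
2
3
4
4
Witness: (1,) appears 0× in E1 but 1× in E2.

no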